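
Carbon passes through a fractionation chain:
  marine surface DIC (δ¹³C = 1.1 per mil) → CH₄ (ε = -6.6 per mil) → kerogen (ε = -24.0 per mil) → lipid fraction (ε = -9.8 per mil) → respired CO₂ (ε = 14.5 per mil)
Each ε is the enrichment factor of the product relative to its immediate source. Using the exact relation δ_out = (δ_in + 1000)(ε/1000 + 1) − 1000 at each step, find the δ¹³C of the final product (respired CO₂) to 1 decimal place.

-25.0 per mil

step 1: δ = (1.10 + 1000)·(-6.6/1000 + 1) − 1000 = -5.51 per mil
step 2: δ = (-5.51 + 1000)·(-24.0/1000 + 1) − 1000 = -29.38 per mil
step 3: δ = (-29.38 + 1000)·(-9.8/1000 + 1) − 1000 = -38.89 per mil
step 4: δ = (-38.89 + 1000)·(14.5/1000 + 1) − 1000 = -24.95 per mil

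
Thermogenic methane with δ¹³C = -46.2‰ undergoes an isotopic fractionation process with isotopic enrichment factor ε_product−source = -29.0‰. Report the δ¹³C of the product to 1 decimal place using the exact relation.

-73.9‰

Exactly, δ_product = (δ_source + 1000)·(ε/1000 + 1) − 1000.
δ_product = (-46.2 + 1000) × (-29.0/1000 + 1) − 1000
δ_product = -73.86‰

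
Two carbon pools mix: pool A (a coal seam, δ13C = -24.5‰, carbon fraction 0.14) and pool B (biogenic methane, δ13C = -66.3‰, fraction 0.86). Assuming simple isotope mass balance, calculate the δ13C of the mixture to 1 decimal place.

-60.4‰

δ_mix = f_A·δ_A + f_B·δ_B
δ_mix = 0.14 × (-24.5) + 0.86 × (-66.3)
δ_mix = -3.43 + -57.02 = -60.45‰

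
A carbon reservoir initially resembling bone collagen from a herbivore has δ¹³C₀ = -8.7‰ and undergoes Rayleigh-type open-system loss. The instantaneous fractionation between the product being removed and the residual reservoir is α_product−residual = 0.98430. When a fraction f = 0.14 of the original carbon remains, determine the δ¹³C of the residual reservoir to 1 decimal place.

Rayleigh residual: δ_res = (δ₀ + 1000)·f^(α−1) − 1000
α − 1 = -0.01570
f^(α−1) = 0.14^(-0.01570) = 1.031349
δ_res = (-8.7 + 1000) × 1.031349 − 1000 = 1022.377 − 1000 = 22.38‰

22.4‰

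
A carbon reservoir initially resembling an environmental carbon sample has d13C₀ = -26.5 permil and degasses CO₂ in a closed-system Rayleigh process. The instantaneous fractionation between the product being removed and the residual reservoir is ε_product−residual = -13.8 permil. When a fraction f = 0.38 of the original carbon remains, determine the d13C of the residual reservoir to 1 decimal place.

Rayleigh residual: δ_res = (δ₀ + 1000)·f^(α−1) − 1000
α = ε/1000 + 1 = 0.98620, so α − 1 = -0.01380
f^(α−1) = 0.38^(-0.01380) = 1.013442
δ_res = (-26.5 + 1000) × 1.013442 − 1000 = 986.586 − 1000 = -13.41 permil

-13.4 permil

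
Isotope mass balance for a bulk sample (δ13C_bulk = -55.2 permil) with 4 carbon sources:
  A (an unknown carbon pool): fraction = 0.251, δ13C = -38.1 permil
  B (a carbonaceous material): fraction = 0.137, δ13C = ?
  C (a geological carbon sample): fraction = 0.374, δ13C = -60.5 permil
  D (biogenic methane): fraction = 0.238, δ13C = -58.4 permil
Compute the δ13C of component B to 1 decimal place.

-66.5 permil

Isotope mass balance: δ_bulk = Σ fᵢ·δᵢ.
-55.2 = 0.251×(-38.1) + 0.137×δ_B + 0.374×(-60.5) + 0.238×(-58.4)
0.137·δ_B = -55.2 − (-46.089) = -9.111
δ_B = -9.111 / 0.137 = -66.50 permil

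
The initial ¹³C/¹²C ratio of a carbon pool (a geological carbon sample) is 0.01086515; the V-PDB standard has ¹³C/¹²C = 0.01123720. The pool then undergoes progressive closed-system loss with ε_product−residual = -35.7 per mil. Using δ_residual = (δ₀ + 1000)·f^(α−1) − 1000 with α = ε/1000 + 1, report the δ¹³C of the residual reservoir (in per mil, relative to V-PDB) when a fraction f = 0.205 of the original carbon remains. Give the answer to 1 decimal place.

23.2 per mil

δ₀ = (0.01086515/0.01123720 − 1)×1000 = (0.966891 − 1)×1000 = -33.109 per mil
α − 1 = ε/1000 = -0.0357
f^(α−1) = 0.205^(-0.0357) = 1.058206
δ_res = (-33.109 + 1000) × 1.058206 − 1000 = 1023.170 − 1000 = 23.17 per mil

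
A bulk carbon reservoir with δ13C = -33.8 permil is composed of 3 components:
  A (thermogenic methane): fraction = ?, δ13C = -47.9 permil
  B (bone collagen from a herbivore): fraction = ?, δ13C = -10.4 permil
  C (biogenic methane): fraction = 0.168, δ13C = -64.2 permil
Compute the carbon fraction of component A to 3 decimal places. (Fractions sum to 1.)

Let f_A and f_B be the unknown fractions; fractions sum to 1 so f_A + f_B = 0.832.
Mass balance: Σ fᵢ·δᵢ = δ_bulk ⇒ f_A·(-47.9) + f_B·(-10.4) = -33.8 − (-10.786) = -23.014
Substitute f_B = 0.832 − f_A:
f_A·(-47.9 − -10.4) = -23.014 − 0.832×(-10.4) = -14.362
f_A = -14.362 / -37.5 = 0.3830

0.383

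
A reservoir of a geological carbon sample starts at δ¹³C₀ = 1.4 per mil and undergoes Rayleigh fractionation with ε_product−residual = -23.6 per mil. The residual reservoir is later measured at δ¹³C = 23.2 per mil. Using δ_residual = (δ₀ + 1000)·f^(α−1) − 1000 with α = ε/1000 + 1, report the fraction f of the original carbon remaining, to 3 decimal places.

0.402

α − 1 = ε/1000 = -0.0236
(δ_res + 1000)/(δ₀ + 1000) = (23.2 + 1000)/(1.4 + 1000) = 1023.2/1001.4 = 1.021770
f = 1.021770^(1/-0.0236) = exp(ln(1.021770)/-0.0236) = exp(0.02154/-0.0236)
f = exp(-0.9125) = 0.4015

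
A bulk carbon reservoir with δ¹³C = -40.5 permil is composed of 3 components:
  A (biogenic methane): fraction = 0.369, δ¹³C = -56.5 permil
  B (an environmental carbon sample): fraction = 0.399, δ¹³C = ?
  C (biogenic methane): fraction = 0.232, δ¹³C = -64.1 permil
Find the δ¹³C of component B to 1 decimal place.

Isotope mass balance: δ_bulk = Σ fᵢ·δᵢ.
-40.5 = 0.369×(-56.5) + 0.399×δ_B + 0.232×(-64.1)
0.399·δ_B = -40.5 − (-35.720) = -4.780
δ_B = -4.780 / 0.399 = -11.98 permil

-12.0 permil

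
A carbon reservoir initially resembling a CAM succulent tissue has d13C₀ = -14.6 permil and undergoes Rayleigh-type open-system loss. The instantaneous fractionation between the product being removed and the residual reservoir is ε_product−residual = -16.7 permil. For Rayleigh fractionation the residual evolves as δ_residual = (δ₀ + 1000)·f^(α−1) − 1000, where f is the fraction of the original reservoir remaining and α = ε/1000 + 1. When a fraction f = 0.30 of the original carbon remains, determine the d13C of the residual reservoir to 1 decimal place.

Rayleigh residual: δ_res = (δ₀ + 1000)·f^(α−1) − 1000
α = ε/1000 + 1 = 0.98330, so α − 1 = -0.01670
f^(α−1) = 0.30^(-0.01670) = 1.020310
δ_res = (-14.6 + 1000) × 1.020310 − 1000 = 1005.413 − 1000 = 5.41 permil

5.4 permil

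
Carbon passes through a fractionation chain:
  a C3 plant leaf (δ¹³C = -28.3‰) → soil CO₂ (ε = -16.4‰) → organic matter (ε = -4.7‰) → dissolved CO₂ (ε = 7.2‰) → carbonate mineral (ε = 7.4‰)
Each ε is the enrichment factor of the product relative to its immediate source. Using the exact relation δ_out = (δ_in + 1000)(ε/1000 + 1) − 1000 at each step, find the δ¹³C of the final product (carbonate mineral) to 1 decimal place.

-34.8‰

step 1: δ = (-28.30 + 1000)·(-16.4/1000 + 1) − 1000 = -44.24‰
step 2: δ = (-44.24 + 1000)·(-4.7/1000 + 1) − 1000 = -48.73‰
step 3: δ = (-48.73 + 1000)·(7.2/1000 + 1) − 1000 = -41.88‰
step 4: δ = (-41.88 + 1000)·(7.4/1000 + 1) − 1000 = -34.79‰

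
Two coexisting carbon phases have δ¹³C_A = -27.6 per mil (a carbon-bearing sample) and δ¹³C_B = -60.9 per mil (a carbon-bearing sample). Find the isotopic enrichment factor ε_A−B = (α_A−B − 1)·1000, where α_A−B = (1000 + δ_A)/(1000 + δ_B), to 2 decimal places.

35.46 per mil

α_A−B = (1000 + -27.6) / (1000 + -60.9) = 972.4 / 939.1 = 1.035459
ε_A−B = (1.035459 − 1) × 1000 = 35.459 per mil
(The approximation ε ≈ δ_A − δ_B would give 33.3 per mil.)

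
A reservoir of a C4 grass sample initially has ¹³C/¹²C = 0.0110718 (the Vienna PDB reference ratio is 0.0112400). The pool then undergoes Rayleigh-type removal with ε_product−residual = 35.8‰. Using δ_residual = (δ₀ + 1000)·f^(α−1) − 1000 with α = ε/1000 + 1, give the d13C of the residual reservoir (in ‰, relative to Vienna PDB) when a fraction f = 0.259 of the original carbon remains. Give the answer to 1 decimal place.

δ₀ = (0.0110718/0.0112400 − 1)×1000 = (0.985036 − 1)×1000 = -14.964‰
α − 1 = ε/1000 = 0.0358
f^(α−1) = 0.259^(0.0358) = 0.952788
δ_res = (-14.964 + 1000) × 0.952788 − 1000 = 938.530 − 1000 = -61.47‰

-61.5‰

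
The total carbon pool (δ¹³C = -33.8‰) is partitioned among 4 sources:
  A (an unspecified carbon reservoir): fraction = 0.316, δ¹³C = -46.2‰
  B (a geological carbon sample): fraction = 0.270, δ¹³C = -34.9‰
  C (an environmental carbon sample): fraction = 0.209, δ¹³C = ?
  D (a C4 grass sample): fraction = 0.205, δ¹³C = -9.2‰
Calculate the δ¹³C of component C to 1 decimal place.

Isotope mass balance: δ_bulk = Σ fᵢ·δᵢ.
-33.8 = 0.316×(-46.2) + 0.270×(-34.9) + 0.209×δ_C + 0.205×(-9.2)
0.209·δ_C = -33.8 − (-25.908) = -7.892
δ_C = -7.892 / 0.209 = -37.76‰

-37.8‰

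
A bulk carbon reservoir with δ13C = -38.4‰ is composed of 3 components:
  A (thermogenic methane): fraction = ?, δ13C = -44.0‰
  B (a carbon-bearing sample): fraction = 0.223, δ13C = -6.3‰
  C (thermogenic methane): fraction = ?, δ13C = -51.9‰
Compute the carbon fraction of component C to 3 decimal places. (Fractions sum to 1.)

Let f_C and f_A be the unknown fractions; fractions sum to 1 so f_C + f_A = 0.777.
Mass balance: Σ fᵢ·δᵢ = δ_bulk ⇒ f_C·(-51.9) + f_A·(-44.0) = -38.4 − (-1.405) = -36.995
Substitute f_A = 0.777 − f_C:
f_C·(-51.9 − -44.0) = -36.995 − 0.777×(-44.0) = -2.807
f_C = -2.807 / -7.9 = 0.3553

0.355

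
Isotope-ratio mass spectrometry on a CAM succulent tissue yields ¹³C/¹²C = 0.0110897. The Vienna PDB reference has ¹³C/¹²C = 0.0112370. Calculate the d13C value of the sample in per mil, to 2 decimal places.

d13C = (R_sample / R_standard − 1) × 1000
R_sample / R_standard = 0.0110897 / 0.0112370 = 0.986892
d13C = (0.986892 − 1) × 1000 = -13.108 per mil

-13.11 per mil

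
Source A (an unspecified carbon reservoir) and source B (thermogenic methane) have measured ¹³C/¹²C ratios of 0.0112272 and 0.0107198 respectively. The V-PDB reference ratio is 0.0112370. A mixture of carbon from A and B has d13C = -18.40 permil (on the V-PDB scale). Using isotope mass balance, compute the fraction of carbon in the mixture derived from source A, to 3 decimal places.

0.612

δ_A = (0.0112272/0.0112370 − 1)×1000 = (0.999128 − 1)×1000 = -0.872 permil
δ_B = (0.0107198/0.0112370 − 1)×1000 = (0.953973 − 1)×1000 = -46.027 permil
f_A = (δ_mix − δ_B)/(δ_A − δ_B) = (-18.40 − (-46.027))/(-0.872 − (-46.027))
f_A = 27.627 / 45.154 = 0.6118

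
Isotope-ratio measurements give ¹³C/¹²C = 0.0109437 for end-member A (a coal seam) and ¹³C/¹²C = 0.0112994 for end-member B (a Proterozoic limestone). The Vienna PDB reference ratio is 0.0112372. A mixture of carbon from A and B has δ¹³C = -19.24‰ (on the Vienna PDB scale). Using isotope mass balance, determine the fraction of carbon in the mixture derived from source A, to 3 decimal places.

0.783

δ_A = (0.0109437/0.0112372 − 1)×1000 = (0.973881 − 1)×1000 = -26.119‰
δ_B = (0.0112994/0.0112372 − 1)×1000 = (1.005535 − 1)×1000 = 5.535‰
f_A = (δ_mix − δ_B)/(δ_A − δ_B) = (-19.24 − (5.535))/(-26.119 − (5.535))
f_A = -24.775 / -31.654 = 0.7827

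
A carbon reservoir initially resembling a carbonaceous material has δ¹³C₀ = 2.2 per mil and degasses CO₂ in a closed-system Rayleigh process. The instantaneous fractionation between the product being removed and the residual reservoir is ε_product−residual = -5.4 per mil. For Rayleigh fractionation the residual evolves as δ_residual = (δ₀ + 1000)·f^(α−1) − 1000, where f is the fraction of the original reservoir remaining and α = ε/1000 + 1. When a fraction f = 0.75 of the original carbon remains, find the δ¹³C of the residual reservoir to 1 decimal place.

Rayleigh residual: δ_res = (δ₀ + 1000)·f^(α−1) − 1000
α = ε/1000 + 1 = 0.99460, so α − 1 = -0.00540
f^(α−1) = 0.75^(-0.00540) = 1.001555
δ_res = (2.2 + 1000) × 1.001555 − 1000 = 1003.758 − 1000 = 3.76 per mil

3.8 per mil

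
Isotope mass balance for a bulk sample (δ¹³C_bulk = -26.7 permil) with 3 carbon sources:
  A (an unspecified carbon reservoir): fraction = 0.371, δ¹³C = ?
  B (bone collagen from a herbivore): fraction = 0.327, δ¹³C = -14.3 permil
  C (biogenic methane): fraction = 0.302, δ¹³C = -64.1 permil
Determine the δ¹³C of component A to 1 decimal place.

-7.2 permil

Isotope mass balance: δ_bulk = Σ fᵢ·δᵢ.
-26.7 = 0.371×δ_A + 0.327×(-14.3) + 0.302×(-64.1)
0.371·δ_A = -26.7 − (-24.034) = -2.666
δ_A = -2.666 / 0.371 = -7.19 permil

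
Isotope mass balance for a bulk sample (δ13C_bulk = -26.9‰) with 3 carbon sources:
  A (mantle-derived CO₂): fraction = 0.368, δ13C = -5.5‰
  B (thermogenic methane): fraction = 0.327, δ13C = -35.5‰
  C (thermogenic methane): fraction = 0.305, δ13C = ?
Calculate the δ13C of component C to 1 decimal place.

Isotope mass balance: δ_bulk = Σ fᵢ·δᵢ.
-26.9 = 0.368×(-5.5) + 0.327×(-35.5) + 0.305×δ_C
0.305·δ_C = -26.9 − (-13.633) = -13.267
δ_C = -13.267 / 0.305 = -43.50‰

-43.5‰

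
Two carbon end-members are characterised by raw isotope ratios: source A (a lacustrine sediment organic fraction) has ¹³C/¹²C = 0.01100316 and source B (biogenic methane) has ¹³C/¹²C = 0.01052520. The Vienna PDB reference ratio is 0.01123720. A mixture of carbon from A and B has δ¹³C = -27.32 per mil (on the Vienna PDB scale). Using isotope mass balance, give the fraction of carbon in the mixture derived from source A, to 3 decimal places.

δ_A = (0.01100316/0.01123720 − 1)×1000 = (0.979173 − 1)×1000 = -20.827 per mil
δ_B = (0.01052520/0.01123720 − 1)×1000 = (0.936639 − 1)×1000 = -63.361 per mil
f_A = (δ_mix − δ_B)/(δ_A − δ_B) = (-27.32 − (-63.361))/(-20.827 − (-63.361))
f_A = 36.041 / 42.534 = 0.8474

0.847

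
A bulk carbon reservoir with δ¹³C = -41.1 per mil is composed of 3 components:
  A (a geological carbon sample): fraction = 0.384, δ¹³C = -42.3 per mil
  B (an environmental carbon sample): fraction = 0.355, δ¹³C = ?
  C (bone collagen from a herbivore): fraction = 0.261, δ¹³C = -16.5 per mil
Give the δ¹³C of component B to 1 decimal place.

-57.9 per mil

Isotope mass balance: δ_bulk = Σ fᵢ·δᵢ.
-41.1 = 0.384×(-42.3) + 0.355×δ_B + 0.261×(-16.5)
0.355·δ_B = -41.1 − (-20.550) = -20.550
δ_B = -20.550 / 0.355 = -57.89 per mil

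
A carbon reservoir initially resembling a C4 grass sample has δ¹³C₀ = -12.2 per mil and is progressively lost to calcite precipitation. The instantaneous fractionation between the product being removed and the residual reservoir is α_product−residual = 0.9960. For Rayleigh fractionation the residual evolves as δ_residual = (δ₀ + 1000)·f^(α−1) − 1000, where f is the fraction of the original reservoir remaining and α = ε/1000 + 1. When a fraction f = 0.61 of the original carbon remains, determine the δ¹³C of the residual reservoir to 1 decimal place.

Rayleigh residual: δ_res = (δ₀ + 1000)·f^(α−1) − 1000
α − 1 = -0.00400
f^(α−1) = 0.61^(-0.00400) = 1.001979
δ_res = (-12.2 + 1000) × 1.001979 − 1000 = 989.755 − 1000 = -10.25 per mil

-10.2 per mil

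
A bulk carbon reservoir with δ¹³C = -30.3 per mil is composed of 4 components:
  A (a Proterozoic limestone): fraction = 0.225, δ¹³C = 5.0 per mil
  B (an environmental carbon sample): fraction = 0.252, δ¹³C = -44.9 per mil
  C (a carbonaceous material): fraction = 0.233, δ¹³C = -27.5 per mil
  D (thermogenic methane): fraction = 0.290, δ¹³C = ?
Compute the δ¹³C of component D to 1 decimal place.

Isotope mass balance: δ_bulk = Σ fᵢ·δᵢ.
-30.3 = 0.225×(5.0) + 0.252×(-44.9) + 0.233×(-27.5) + 0.290×δ_D
0.290·δ_D = -30.3 − (-16.597) = -13.703
δ_D = -13.703 / 0.290 = -47.25 per mil

-47.3 per mil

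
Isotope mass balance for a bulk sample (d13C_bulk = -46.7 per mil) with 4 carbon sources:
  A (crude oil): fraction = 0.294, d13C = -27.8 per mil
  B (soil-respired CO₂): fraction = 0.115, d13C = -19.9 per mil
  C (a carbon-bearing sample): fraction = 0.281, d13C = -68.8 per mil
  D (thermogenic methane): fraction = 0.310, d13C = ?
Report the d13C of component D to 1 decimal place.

Isotope mass balance: δ_bulk = Σ fᵢ·δᵢ.
-46.7 = 0.294×(-27.8) + 0.115×(-19.9) + 0.281×(-68.8) + 0.310×δ_D
0.310·δ_D = -46.7 − (-29.795) = -16.905
δ_D = -16.905 / 0.310 = -54.53 per mil

-54.5 per mil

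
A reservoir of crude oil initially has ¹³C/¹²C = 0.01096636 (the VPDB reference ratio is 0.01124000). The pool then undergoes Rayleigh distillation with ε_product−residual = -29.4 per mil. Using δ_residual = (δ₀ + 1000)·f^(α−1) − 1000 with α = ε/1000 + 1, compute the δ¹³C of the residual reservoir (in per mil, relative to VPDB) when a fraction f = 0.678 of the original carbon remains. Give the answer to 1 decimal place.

δ₀ = (0.01096636/0.01124000 − 1)×1000 = (0.975655 − 1)×1000 = -24.345 per mil
α − 1 = ε/1000 = -0.0294
f^(α−1) = 0.678^(-0.0294) = 1.011491
δ_res = (-24.345 + 1000) × 1.011491 − 1000 = 986.866 − 1000 = -13.13 per mil

-13.1 per mil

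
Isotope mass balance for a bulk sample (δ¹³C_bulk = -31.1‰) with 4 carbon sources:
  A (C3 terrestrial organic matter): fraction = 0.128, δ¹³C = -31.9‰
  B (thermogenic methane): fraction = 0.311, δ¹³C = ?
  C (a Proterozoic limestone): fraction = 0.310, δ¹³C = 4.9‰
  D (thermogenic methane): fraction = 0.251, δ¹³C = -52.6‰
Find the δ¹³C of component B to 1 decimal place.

-49.3‰

Isotope mass balance: δ_bulk = Σ fᵢ·δᵢ.
-31.1 = 0.128×(-31.9) + 0.311×δ_B + 0.310×(4.9) + 0.251×(-52.6)
0.311·δ_B = -31.1 − (-15.767) = -15.333
δ_B = -15.333 / 0.311 = -49.30‰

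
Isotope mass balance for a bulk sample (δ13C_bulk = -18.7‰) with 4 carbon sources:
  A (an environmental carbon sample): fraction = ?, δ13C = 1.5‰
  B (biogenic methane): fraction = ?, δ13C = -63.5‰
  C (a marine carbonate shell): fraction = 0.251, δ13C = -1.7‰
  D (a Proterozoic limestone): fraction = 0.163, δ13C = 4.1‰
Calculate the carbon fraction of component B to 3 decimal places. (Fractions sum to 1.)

Let f_B and f_A be the unknown fractions; fractions sum to 1 so f_B + f_A = 0.586.
Mass balance: Σ fᵢ·δᵢ = δ_bulk ⇒ f_B·(-63.5) + f_A·(1.5) = -18.7 − (0.242) = -18.942
Substitute f_A = 0.586 − f_B:
f_B·(-63.5 − 1.5) = -18.942 − 0.586×(1.5) = -19.821
f_B = -19.821 / -65.0 = 0.3049

0.305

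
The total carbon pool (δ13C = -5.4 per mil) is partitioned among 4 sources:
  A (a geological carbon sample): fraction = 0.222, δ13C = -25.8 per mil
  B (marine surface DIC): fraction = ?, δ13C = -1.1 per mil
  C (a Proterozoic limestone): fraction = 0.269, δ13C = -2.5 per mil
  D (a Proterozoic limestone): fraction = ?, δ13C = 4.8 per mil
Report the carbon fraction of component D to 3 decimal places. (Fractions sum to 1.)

0.264

Let f_D and f_B be the unknown fractions; fractions sum to 1 so f_D + f_B = 0.509.
Mass balance: Σ fᵢ·δᵢ = δ_bulk ⇒ f_D·(4.8) + f_B·(-1.1) = -5.4 − (-6.400) = 1.000
Substitute f_B = 0.509 − f_D:
f_D·(4.8 − -1.1) = 1.000 − 0.509×(-1.1) = 1.560
f_D = 1.560 / 5.9 = 0.2644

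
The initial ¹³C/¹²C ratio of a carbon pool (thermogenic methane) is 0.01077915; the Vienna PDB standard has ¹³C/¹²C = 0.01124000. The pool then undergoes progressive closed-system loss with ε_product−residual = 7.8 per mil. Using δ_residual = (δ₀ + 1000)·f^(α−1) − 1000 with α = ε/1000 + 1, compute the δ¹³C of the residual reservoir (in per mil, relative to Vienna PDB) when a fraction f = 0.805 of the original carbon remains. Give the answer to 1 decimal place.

-42.6 per mil

δ₀ = (0.01077915/0.01124000 − 1)×1000 = (0.958999 − 1)×1000 = -41.001 per mil
α − 1 = ε/1000 = 0.0078
f^(α−1) = 0.805^(0.0078) = 0.998310
δ_res = (-41.001 + 1000) × 0.998310 − 1000 = 957.378 − 1000 = -42.62 per mil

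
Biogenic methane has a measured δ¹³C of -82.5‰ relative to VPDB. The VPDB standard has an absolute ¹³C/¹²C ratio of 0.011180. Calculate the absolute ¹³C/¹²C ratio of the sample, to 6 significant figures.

R_sample = R_standard × (δ¹³C/1000 + 1)
R_sample = 0.011180 × (-82.5/1000 + 1) = 0.011180 × 0.917500
R_sample = 0.0102577

0.0102577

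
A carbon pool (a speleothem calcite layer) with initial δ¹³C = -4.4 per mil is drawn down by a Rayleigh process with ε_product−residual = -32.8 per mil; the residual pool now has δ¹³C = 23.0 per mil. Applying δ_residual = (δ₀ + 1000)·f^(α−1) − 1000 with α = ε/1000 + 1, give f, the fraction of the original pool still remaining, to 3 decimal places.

0.437

α − 1 = ε/1000 = -0.0328
(δ_res + 1000)/(δ₀ + 1000) = (23.0 + 1000)/(-4.4 + 1000) = 1023.0/995.6 = 1.027521
f = 1.027521^(1/-0.0328) = exp(ln(1.027521)/-0.0328) = exp(0.02715/-0.0328)
f = exp(-0.8277) = 0.4370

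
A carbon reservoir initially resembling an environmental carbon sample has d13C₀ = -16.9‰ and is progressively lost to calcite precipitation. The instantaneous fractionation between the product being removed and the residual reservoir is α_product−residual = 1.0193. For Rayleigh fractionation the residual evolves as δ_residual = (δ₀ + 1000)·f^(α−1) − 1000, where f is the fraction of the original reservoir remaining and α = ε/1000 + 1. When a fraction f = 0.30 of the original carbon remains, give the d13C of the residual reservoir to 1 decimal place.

Rayleigh residual: δ_res = (δ₀ + 1000)·f^(α−1) − 1000
α − 1 = 0.01930
f^(α−1) = 0.30^(0.01930) = 0.977031
δ_res = (-16.9 + 1000) × 0.977031 − 1000 = 960.519 − 1000 = -39.48‰

-39.5‰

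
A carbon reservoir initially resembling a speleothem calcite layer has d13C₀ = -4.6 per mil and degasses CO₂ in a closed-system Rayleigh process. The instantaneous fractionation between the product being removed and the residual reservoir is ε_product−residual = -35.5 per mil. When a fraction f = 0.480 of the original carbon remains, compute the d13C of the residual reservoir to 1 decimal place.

21.7 per mil

Rayleigh residual: δ_res = (δ₀ + 1000)·f^(α−1) − 1000
α = ε/1000 + 1 = 0.96450, so α − 1 = -0.03550
f^(α−1) = 0.480^(-0.03550) = 1.026398
δ_res = (-4.6 + 1000) × 1.026398 − 1000 = 1021.677 − 1000 = 21.68 per mil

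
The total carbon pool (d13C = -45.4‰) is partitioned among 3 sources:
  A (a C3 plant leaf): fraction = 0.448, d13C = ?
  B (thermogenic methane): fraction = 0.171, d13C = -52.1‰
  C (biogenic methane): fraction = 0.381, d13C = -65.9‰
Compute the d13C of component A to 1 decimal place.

-25.4‰

Isotope mass balance: δ_bulk = Σ fᵢ·δᵢ.
-45.4 = 0.448×δ_A + 0.171×(-52.1) + 0.381×(-65.9)
0.448·δ_A = -45.4 − (-34.017) = -11.383
δ_A = -11.383 / 0.448 = -25.41‰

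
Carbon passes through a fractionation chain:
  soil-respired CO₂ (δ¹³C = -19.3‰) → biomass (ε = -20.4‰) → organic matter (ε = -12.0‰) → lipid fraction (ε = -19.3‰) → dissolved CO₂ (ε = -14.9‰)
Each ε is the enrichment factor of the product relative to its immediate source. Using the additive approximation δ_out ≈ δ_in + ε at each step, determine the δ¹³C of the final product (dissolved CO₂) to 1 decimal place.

step 1: δ ≈ -19.3 + (-20.4) = -39.7‰
step 2: δ ≈ -39.7 + (-12.0) = -51.7‰
step 3: δ ≈ -51.7 + (-19.3) = -71.0‰
step 4: δ ≈ -71.0 + (-14.9) = -85.9‰

-85.9‰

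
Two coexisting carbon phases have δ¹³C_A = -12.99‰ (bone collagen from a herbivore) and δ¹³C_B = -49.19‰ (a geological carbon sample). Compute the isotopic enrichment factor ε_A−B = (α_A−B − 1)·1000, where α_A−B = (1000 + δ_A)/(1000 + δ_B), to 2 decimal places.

α_A−B = (1000 + -12.99) / (1000 + -49.19) = 987.01 / 950.81 = 1.038073
ε_A−B = (1.038073 − 1) × 1000 = 38.073‰
(The approximation ε ≈ δ_A − δ_B would give 36.20‰.)

38.07‰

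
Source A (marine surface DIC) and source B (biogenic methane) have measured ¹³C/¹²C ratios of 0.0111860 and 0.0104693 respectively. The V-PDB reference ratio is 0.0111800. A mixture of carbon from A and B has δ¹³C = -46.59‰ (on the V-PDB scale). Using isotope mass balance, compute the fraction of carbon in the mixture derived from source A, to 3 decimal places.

0.265

δ_A = (0.0111860/0.0111800 − 1)×1000 = (1.000537 − 1)×1000 = 0.537‰
δ_B = (0.0104693/0.0111800 − 1)×1000 = (0.936431 − 1)×1000 = -63.569‰
f_A = (δ_mix − δ_B)/(δ_A − δ_B) = (-46.59 − (-63.569))/(0.537 − (-63.569))
f_A = 16.979 / 64.106 = 0.2649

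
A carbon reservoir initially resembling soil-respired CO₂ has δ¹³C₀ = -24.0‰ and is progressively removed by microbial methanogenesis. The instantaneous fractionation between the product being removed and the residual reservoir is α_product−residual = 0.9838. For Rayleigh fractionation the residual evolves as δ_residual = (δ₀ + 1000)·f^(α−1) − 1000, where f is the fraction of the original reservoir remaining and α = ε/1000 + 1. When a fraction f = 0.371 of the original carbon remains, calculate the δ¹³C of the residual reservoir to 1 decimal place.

Rayleigh residual: δ_res = (δ₀ + 1000)·f^(α−1) − 1000
α − 1 = -0.01620
f^(α−1) = 0.371^(-0.01620) = 1.016193
δ_res = (-24.0 + 1000) × 1.016193 − 1000 = 991.804 − 1000 = -8.20‰

-8.2‰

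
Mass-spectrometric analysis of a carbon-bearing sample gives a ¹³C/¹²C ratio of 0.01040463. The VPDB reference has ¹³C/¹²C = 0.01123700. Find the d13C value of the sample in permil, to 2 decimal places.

d13C = (R_sample / R_standard − 1) × 1000
R_sample / R_standard = 0.01040463 / 0.01123700 = 0.925926
d13C = (0.925926 − 1) × 1000 = -74.074 permil

-74.07 permil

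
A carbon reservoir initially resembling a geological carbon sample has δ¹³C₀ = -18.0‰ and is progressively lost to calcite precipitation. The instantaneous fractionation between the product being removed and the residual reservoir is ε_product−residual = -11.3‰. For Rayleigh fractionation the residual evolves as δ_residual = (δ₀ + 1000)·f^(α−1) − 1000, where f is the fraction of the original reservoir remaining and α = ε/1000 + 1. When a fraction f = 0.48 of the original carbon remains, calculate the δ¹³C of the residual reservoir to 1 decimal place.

Rayleigh residual: δ_res = (δ₀ + 1000)·f^(α−1) − 1000
α = ε/1000 + 1 = 0.98870, so α − 1 = -0.01130
f^(α−1) = 0.48^(-0.01130) = 1.008328
δ_res = (-18.0 + 1000) × 1.008328 − 1000 = 990.178 − 1000 = -9.82‰

-9.8‰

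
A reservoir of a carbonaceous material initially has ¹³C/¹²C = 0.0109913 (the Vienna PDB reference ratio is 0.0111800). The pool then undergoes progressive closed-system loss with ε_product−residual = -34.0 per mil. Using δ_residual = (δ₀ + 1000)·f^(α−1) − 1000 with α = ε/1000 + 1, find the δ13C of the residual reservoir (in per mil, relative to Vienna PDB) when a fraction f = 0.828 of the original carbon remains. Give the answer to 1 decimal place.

δ₀ = (0.0109913/0.0111800 − 1)×1000 = (0.983122 − 1)×1000 = -16.878 per mil
α − 1 = ε/1000 = -0.0340
f^(α−1) = 0.828^(-0.0340) = 1.006438
δ_res = (-16.878 + 1000) × 1.006438 − 1000 = 989.451 − 1000 = -10.55 per mil

-10.5 per mil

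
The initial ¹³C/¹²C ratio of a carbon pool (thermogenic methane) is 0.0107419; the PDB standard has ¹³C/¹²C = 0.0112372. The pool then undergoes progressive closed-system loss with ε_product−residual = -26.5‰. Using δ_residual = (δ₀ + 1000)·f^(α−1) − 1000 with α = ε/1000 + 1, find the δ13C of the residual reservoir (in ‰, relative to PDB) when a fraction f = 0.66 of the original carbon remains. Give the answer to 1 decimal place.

-33.5‰

δ₀ = (0.0107419/0.0112372 − 1)×1000 = (0.955923 − 1)×1000 = -44.077‰
α − 1 = ε/1000 = -0.0265
f^(α−1) = 0.66^(-0.0265) = 1.011072
δ_res = (-44.077 + 1000) × 1.011072 − 1000 = 966.507 − 1000 = -33.49‰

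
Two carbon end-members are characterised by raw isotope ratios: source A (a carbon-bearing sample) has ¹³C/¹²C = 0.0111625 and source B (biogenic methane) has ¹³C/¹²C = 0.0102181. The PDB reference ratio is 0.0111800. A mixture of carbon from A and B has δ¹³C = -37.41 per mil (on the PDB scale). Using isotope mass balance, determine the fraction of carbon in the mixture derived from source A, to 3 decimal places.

0.576

δ_A = (0.0111625/0.0111800 − 1)×1000 = (0.998435 − 1)×1000 = -1.565 per mil
δ_B = (0.0102181/0.0111800 − 1)×1000 = (0.913962 − 1)×1000 = -86.038 per mil
f_A = (δ_mix − δ_B)/(δ_A − δ_B) = (-37.41 − (-86.038))/(-1.565 − (-86.038))
f_A = 48.628 / 84.472 = 0.5757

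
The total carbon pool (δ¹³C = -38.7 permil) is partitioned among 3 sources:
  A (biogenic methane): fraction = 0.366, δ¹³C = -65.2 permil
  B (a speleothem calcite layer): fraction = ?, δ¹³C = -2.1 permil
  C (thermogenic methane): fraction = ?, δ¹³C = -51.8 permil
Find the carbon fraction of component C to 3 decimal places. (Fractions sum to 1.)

0.272

Let f_C and f_B be the unknown fractions; fractions sum to 1 so f_C + f_B = 0.634.
Mass balance: Σ fᵢ·δᵢ = δ_bulk ⇒ f_C·(-51.8) + f_B·(-2.1) = -38.7 − (-23.863) = -14.837
Substitute f_B = 0.634 − f_C:
f_C·(-51.8 − -2.1) = -14.837 − 0.634×(-2.1) = -13.505
f_C = -13.505 / -49.7 = 0.2717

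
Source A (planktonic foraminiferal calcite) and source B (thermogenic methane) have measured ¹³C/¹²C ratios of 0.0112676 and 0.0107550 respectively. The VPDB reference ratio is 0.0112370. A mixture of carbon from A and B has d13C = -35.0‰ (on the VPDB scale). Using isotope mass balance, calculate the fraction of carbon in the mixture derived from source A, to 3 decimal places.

δ_A = (0.0112676/0.0112370 − 1)×1000 = (1.002723 − 1)×1000 = 2.723‰
δ_B = (0.0107550/0.0112370 − 1)×1000 = (0.957106 − 1)×1000 = -42.894‰
f_A = (δ_mix − δ_B)/(δ_A − δ_B) = (-35.0 − (-42.894))/(2.723 − (-42.894))
f_A = 7.894 / 45.617 = 0.1730

0.173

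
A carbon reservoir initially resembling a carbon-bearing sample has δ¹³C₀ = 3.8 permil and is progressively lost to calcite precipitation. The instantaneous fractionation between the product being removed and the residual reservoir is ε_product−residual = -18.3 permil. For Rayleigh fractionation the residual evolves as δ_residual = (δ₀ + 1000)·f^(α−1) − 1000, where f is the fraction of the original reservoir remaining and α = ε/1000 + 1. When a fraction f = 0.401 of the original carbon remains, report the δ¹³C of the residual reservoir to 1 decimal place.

Rayleigh residual: δ_res = (δ₀ + 1000)·f^(α−1) − 1000
α = ε/1000 + 1 = 0.98170, so α − 1 = -0.01830
f^(α−1) = 0.401^(-0.01830) = 1.016863
δ_res = (3.8 + 1000) × 1.016863 − 1000 = 1020.727 − 1000 = 20.73 permil

20.7 permil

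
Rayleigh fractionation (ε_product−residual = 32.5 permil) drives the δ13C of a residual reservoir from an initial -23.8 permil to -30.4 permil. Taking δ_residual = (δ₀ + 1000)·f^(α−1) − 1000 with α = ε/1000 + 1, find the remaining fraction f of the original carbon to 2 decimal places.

α − 1 = ε/1000 = 0.0325
(δ_res + 1000)/(δ₀ + 1000) = (-30.4 + 1000)/(-23.8 + 1000) = 969.6/976.2 = 0.993239
f = 0.993239^(1/0.0325) = exp(ln(0.993239)/0.0325) = exp(-0.00678/0.0325)
f = exp(-0.2087) = 0.8116

0.81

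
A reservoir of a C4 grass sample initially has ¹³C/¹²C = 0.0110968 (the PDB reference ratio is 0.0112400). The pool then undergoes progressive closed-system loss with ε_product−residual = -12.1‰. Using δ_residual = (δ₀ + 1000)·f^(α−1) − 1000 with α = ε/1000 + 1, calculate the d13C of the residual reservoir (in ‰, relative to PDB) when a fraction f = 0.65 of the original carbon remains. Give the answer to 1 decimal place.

δ₀ = (0.0110968/0.0112400 − 1)×1000 = (0.987260 − 1)×1000 = -12.740‰
α − 1 = ε/1000 = -0.0121
f^(α−1) = 0.65^(-0.0121) = 1.005226
δ_res = (-12.740 + 1000) × 1.005226 − 1000 = 992.419 − 1000 = -7.58‰

-7.6‰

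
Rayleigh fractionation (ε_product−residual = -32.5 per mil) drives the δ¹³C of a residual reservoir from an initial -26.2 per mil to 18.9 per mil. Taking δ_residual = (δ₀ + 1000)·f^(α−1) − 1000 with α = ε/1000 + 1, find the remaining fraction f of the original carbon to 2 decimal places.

0.25

α − 1 = ε/1000 = -0.0325
(δ_res + 1000)/(δ₀ + 1000) = (18.9 + 1000)/(-26.2 + 1000) = 1018.9/973.8 = 1.046313
f = 1.046313^(1/-0.0325) = exp(ln(1.046313)/-0.0325) = exp(0.04527/-0.0325)
f = exp(-1.3930) = 0.2483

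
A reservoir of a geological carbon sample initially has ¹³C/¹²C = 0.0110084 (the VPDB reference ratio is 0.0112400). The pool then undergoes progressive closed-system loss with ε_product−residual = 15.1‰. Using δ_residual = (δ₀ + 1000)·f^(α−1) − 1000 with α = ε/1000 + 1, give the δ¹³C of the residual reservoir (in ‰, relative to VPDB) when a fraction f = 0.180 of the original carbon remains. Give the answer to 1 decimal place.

δ₀ = (0.0110084/0.0112400 − 1)×1000 = (0.979395 − 1)×1000 = -20.605‰
α − 1 = ε/1000 = 0.0151
f^(α−1) = 0.180^(0.0151) = 0.974439
δ_res = (-20.605 + 1000) × 0.974439 − 1000 = 954.361 − 1000 = -45.64‰

-45.6‰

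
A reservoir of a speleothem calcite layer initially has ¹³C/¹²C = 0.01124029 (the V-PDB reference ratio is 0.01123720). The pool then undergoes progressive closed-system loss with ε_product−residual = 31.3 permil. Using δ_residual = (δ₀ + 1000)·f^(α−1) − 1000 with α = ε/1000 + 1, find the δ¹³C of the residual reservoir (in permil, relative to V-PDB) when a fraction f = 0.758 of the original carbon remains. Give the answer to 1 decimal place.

-8.4 permil

δ₀ = (0.01124029/0.01123720 − 1)×1000 = (1.000275 − 1)×1000 = 0.275 permil
α − 1 = ε/1000 = 0.0313
f^(α−1) = 0.758^(0.0313) = 0.991365
δ_res = (0.275 + 1000) × 0.991365 − 1000 = 991.638 − 1000 = -8.36 permil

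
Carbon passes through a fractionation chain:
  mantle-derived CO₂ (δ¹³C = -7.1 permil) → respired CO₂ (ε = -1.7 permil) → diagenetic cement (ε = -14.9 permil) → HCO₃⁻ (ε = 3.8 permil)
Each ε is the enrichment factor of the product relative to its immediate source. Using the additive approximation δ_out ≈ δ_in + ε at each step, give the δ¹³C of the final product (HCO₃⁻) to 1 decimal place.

step 1: δ ≈ -7.1 + (-1.7) = -8.8 permil
step 2: δ ≈ -8.8 + (-14.9) = -23.7 permil
step 3: δ ≈ -23.7 + (3.8) = -19.9 permil

-19.9 permil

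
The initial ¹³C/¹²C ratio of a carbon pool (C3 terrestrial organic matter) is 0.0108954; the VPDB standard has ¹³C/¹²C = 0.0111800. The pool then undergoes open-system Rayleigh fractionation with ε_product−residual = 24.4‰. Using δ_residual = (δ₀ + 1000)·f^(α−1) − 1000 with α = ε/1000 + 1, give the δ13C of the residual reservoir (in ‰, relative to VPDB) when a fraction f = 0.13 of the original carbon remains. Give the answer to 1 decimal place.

δ₀ = (0.0108954/0.0111800 − 1)×1000 = (0.974544 − 1)×1000 = -25.456‰
α − 1 = ε/1000 = 0.0244
f^(α−1) = 0.13^(0.0244) = 0.951437
δ_res = (-25.456 + 1000) × 0.951437 − 1000 = 927.217 − 1000 = -72.78‰

-72.8‰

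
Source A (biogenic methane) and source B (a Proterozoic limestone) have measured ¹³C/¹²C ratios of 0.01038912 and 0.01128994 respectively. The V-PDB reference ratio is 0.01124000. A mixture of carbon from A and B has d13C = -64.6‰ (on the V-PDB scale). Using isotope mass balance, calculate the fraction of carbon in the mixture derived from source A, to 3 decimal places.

δ_A = (0.01038912/0.01124000 − 1)×1000 = (0.924299 − 1)×1000 = -75.701‰
δ_B = (0.01128994/0.01124000 − 1)×1000 = (1.004443 − 1)×1000 = 4.443‰
f_A = (δ_mix − δ_B)/(δ_A − δ_B) = (-64.6 − (4.443))/(-75.701 − (4.443))
f_A = -69.043 / -80.144 = 0.8615

0.861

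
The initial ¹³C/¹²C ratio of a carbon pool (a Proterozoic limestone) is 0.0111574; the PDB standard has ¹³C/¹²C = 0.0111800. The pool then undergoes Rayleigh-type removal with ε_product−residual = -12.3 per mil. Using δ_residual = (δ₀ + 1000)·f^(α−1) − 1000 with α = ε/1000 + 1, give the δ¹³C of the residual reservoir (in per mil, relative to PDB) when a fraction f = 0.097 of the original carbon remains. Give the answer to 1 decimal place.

27.0 per mil

δ₀ = (0.0111574/0.0111800 − 1)×1000 = (0.997979 − 1)×1000 = -2.021 per mil
α − 1 = ε/1000 = -0.0123
f^(α−1) = 0.097^(-0.0123) = 1.029112
δ_res = (-2.021 + 1000) × 1.029112 − 1000 = 1027.032 − 1000 = 27.03 per mil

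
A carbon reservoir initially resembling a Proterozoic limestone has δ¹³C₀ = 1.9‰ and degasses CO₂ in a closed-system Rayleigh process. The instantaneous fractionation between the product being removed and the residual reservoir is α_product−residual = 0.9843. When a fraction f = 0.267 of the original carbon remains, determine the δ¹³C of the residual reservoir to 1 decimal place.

Rayleigh residual: δ_res = (δ₀ + 1000)·f^(α−1) − 1000
α − 1 = -0.01570
f^(α−1) = 0.267^(-0.01570) = 1.020948
δ_res = (1.9 + 1000) × 1.020948 − 1000 = 1022.888 − 1000 = 22.89‰

22.9‰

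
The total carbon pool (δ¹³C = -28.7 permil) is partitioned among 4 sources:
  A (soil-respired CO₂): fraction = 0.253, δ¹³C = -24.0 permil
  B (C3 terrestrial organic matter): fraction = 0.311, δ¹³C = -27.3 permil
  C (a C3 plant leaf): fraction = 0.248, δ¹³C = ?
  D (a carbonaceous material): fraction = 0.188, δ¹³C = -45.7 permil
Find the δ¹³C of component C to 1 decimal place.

-22.4 permil

Isotope mass balance: δ_bulk = Σ fᵢ·δᵢ.
-28.7 = 0.253×(-24.0) + 0.311×(-27.3) + 0.248×δ_C + 0.188×(-45.7)
0.248·δ_C = -28.7 − (-23.154) = -5.546
δ_C = -5.546 / 0.248 = -22.36 permil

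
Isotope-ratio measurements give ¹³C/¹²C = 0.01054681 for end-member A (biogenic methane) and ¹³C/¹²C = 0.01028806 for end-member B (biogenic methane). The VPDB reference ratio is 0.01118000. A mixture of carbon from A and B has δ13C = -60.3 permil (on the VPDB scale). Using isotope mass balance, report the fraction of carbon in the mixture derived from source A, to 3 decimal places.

δ_A = (0.01054681/0.01118000 − 1)×1000 = (0.943364 − 1)×1000 = -56.636 permil
δ_B = (0.01028806/0.01118000 − 1)×1000 = (0.920220 − 1)×1000 = -79.780 permil
f_A = (δ_mix − δ_B)/(δ_A − δ_B) = (-60.3 − (-79.780))/(-56.636 − (-79.780))
f_A = 19.480 / 23.144 = 0.8417

0.842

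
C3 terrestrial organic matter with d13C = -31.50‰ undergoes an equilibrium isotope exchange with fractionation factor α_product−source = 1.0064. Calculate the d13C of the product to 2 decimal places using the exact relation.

-25.30‰

δ_product = (δ_source + 1000)·α − 1000
δ_product = (-31.50 + 1000) × 1.0064 − 1000
δ_product = 974.698 − 1000 = -25.302‰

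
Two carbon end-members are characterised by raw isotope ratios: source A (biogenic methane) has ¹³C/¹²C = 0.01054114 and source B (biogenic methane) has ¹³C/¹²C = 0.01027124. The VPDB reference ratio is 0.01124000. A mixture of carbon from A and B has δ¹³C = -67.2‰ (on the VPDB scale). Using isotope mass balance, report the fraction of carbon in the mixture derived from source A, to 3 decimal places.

0.791

δ_A = (0.01054114/0.01124000 − 1)×1000 = (0.937824 − 1)×1000 = -62.176‰
δ_B = (0.01027124/0.01124000 − 1)×1000 = (0.913811 − 1)×1000 = -86.189‰
f_A = (δ_mix − δ_B)/(δ_A − δ_B) = (-67.2 − (-86.189))/(-62.176 − (-86.189))
f_A = 18.989 / 24.012 = 0.7908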